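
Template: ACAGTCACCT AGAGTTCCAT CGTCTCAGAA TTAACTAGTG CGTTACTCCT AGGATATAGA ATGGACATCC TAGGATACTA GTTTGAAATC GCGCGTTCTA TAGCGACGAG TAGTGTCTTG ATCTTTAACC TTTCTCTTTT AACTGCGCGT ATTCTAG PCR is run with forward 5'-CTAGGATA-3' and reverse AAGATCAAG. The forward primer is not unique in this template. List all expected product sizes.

The forward primer CTAGGATA matches the top strand at positions 49–56, 70–77.
The reverse primer's reverse complement is CTTGATCTT, matching at positions 117–125.
Each forward site pairs with the reverse site to give a product ending at position 125: sizes 77, 56 bp.

77 bp, 56 bp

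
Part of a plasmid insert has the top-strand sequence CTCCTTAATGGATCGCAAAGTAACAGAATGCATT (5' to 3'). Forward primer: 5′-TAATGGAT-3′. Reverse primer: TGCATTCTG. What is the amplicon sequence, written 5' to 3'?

5'-TAATGGATCGCAAAGTAACAGAATGCA-3'

The forward primer matches the template at positions 6–13.
Reverse complement of the reverse primer: CAGAATGCA. This occurs on the top strand at positions 24–32.
The product is the template from position 6 through 32 (27 bp).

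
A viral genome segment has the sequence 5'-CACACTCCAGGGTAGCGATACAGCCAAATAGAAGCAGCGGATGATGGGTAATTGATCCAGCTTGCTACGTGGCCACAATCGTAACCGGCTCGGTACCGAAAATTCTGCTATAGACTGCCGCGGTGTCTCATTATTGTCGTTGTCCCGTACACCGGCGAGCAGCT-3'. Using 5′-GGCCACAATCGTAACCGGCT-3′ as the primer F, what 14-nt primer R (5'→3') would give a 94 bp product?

5'-AGCTGCTCGCCGGT-3'

The forward primer binds at positions 71–90, so a 94 bp product ends at position 71 + 94 − 1 = 164.
The reverse primer anneals to the top strand over positions 151–164, i.e. to ACCGGCGAGCAGCT.
Its sequence written 5'→3' is the reverse complement: AGCTGCTCGCCGGT.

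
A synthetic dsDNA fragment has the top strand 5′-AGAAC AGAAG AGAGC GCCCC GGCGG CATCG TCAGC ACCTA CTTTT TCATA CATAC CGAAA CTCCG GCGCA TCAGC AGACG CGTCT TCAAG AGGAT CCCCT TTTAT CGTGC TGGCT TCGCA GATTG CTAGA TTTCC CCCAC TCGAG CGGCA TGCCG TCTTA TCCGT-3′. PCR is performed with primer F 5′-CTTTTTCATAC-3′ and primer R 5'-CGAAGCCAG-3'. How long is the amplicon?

The forward primer matches the template at positions 41–51.
Reverse complement of the reverse primer: CTGGCTTCG. This occurs on the top strand at positions 110–118.
Product length = (reverse-primer end) − (forward-primer start) + 1 = 118 − 41 + 1 = 78 bp.

78 bp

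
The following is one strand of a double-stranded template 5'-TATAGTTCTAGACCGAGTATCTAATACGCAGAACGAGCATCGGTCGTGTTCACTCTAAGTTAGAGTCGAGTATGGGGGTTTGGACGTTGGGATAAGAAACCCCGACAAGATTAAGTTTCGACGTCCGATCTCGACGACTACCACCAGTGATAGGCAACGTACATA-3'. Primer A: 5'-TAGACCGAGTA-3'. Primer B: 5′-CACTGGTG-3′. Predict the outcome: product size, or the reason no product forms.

Primer A (TAGACCGAGTA) matches the top strand at positions 9–19; it acts as a forward primer.
Primer B's reverse complement is CACCAGTG, matching the top strand at positions 142–149; it acts as a reverse primer.
The 3' ends face each other across positions 9–149, giving a 141 bp product.

Yes — a 141 bp product.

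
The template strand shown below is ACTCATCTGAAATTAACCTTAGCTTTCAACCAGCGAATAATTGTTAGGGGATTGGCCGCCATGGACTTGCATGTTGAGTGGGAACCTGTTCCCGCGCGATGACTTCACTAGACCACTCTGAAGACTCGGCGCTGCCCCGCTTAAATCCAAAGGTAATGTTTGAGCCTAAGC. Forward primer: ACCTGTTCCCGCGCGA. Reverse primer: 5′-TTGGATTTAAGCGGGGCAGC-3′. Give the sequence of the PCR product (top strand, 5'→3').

5'-ACCTGTTCCCGCGCGATGACTTCACTAGACCACTCTGAAGACTCGGCGCTGCCCCGCTTAAATCCAA-3'

Forward primer ACCTGTTCCCGCGCGA is found on the top strand at positions 84–99.
The reverse primer's reverse complement is GCTGCCCCGCTTAAATCCAA, which matches the template at positions 131–150.
The product is the template from position 84 through 150 (67 bp).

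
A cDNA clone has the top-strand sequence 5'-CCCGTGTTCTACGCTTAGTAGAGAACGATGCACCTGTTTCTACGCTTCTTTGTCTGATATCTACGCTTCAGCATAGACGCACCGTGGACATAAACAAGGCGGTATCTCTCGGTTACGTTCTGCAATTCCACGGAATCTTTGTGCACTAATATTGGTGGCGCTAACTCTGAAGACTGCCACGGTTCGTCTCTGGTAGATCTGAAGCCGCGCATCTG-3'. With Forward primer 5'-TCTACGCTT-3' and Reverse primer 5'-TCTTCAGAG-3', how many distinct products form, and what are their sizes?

Three products: 166 bp, 135 bp, 114 bp

The forward primer TCTACGCTT matches the top strand at positions 8–16, 39–47, 60–68.
The reverse primer's reverse complement is CTCTGAAGA, matching at positions 165–173.
Each forward site pairs with the reverse site to give a product ending at position 173: sizes 166, 135, 114 bp.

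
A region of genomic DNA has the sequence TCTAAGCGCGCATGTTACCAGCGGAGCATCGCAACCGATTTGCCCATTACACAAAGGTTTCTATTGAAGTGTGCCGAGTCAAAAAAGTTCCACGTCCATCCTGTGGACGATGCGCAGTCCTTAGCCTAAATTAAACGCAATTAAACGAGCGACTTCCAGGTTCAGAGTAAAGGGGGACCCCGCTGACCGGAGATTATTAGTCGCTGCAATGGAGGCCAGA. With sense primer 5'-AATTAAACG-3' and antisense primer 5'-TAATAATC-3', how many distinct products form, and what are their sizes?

Two products: 71 bp, 61 bp

The forward primer AATTAAACG matches the top strand at positions 129–137, 139–147.
The reverse primer's reverse complement is GATTATTA, matching at positions 192–199.
Each forward site pairs with the reverse site to give a product ending at position 199: sizes 71, 61 bp.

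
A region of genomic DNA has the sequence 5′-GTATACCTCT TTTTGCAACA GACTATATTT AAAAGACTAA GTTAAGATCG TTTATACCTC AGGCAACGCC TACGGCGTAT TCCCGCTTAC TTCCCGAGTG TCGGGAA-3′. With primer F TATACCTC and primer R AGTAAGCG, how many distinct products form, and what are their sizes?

Two products: 90 bp, 39 bp

The forward primer TATACCTC matches the top strand at positions 2–9, 53–60.
The reverse primer's reverse complement is CGCTTACT, matching at positions 84–91.
Each forward site pairs with the reverse site to give a product ending at position 91: sizes 90, 39 bp.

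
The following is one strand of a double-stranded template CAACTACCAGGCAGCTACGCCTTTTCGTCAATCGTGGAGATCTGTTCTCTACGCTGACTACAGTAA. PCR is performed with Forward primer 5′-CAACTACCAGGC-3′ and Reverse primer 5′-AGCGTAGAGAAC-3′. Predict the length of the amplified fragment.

55 bp

Scanning the template, CAACTACCAGGC occurs at positions 1–12; this primer anneals to the bottom strand there with its 3' end pointing downstream.
Reverse complement of the reverse primer: GTTCTCTACGCT. This occurs on the top strand at positions 44–55.
The product runs from position 1 to position 55, so its length is 55 − 1 + 1 = 55 bp.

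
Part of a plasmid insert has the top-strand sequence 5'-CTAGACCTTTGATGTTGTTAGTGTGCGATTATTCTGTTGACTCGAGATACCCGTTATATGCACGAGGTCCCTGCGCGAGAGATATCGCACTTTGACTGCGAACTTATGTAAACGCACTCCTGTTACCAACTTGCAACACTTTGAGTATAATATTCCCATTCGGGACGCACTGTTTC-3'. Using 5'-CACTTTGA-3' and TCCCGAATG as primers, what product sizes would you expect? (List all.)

78 bp, 29 bp

The forward primer CACTTTGA matches the top strand at positions 88–95, 137–144.
The reverse primer's reverse complement is CATTCGGGA, matching at positions 157–165.
Each forward site pairs with the reverse site to give a product ending at position 165: sizes 78, 29 bp.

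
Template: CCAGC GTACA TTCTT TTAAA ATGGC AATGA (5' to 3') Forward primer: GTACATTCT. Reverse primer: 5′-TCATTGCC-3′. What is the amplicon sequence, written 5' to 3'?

5'-GTACATTCTTTTAAAATGGCAATGA-3'

Scanning the template, GTACATTCT occurs at positions 6–14; this primer anneals to the bottom strand there with its 3' end pointing downstream.
Reverse complement of the reverse primer: GGCAATGA. This occurs on the top strand at positions 23–30.
The product is the template from position 6 through 30 (25 bp).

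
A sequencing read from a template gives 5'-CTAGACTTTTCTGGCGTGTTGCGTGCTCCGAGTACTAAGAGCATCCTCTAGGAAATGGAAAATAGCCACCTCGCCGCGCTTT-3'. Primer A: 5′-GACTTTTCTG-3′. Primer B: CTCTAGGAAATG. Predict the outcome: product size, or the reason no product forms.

No product — both primers anneal to the same strand and extend in the same direction.

Primer A (GACTTTTCTG) matches the top strand at positions 4–13 (3' end points downstream).
Primer B (CTCTAGGAAATG) also matches the top strand directly, at positions 46–57 — its reverse complement CATTTCCTAGAG is not present.
Both primers anneal to the bottom strand with 3' ends pointing the same way, so neither can prime synthesis back toward the other.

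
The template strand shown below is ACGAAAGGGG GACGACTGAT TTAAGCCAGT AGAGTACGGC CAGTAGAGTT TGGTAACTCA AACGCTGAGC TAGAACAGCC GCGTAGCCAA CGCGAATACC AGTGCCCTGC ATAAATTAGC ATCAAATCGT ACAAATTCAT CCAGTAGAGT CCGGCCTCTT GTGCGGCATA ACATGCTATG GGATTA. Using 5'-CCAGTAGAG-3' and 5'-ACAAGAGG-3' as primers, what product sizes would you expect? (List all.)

The forward primer CCAGTAGAG matches the top strand at positions 26–34, 40–48, 141–149.
The reverse primer's reverse complement is CCTCTTGT, matching at positions 155–162.
Each forward site pairs with the reverse site to give a product ending at position 162: sizes 137, 123, 22 bp.

137 bp, 123 bp, 22 bp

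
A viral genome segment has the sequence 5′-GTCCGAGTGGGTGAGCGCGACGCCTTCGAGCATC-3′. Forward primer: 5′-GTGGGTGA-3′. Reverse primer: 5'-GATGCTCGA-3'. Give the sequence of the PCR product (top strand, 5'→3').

The forward primer matches the template at positions 7–14.
Reverse complement of the reverse primer: TCGAGCATC. This occurs on the top strand at positions 26–34.
The product is the template from position 7 through 34 (28 bp).

5'-GTGGGTGAGCGCGACGCCTTCGAGCATC-3'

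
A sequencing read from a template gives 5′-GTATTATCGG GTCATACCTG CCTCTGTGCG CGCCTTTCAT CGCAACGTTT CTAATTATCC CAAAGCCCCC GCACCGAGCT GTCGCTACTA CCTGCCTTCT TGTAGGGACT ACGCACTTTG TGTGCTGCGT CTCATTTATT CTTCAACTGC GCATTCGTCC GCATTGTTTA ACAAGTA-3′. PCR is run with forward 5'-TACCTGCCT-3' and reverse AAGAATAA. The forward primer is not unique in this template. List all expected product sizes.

129 bp, 55 bp

The forward primer TACCTGCCT matches the top strand at positions 15–23, 89–97.
The reverse primer's reverse complement is TTATTCTT, matching at positions 136–143.
Each forward site pairs with the reverse site to give a product ending at position 143: sizes 129, 55 bp.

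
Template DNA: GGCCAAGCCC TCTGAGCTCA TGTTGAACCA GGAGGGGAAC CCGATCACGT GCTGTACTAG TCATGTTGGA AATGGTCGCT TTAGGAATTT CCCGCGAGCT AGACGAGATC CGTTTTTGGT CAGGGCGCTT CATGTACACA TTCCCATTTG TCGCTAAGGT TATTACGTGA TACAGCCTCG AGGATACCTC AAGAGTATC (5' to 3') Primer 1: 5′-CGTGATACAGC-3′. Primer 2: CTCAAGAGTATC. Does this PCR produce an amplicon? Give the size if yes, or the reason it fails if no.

No product — both primers anneal to the same strand and extend in the same direction.

Primer 1 (CGTGATACAGC) matches the top strand at positions 166–176 (3' end points downstream).
Primer 2 (CTCAAGAGTATC) also matches the top strand directly, at positions 188–199 — its reverse complement GATACTCTTGAG is not present.
Both primers anneal to the bottom strand with 3' ends pointing the same way, so neither can prime synthesis back toward the other.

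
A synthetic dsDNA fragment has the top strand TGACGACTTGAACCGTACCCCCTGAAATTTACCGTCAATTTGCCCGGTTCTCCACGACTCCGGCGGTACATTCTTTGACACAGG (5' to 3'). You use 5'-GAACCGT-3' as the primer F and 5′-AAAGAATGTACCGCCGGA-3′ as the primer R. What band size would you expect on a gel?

67 bp

Forward primer GAACCGT is found on the top strand at positions 10–16.
Reverse complement of the reverse primer: TCCGGCGGTACATTCTTT. This occurs on the top strand at positions 59–76.
Product length = (reverse-primer end) − (forward-primer start) + 1 = 76 − 10 + 1 = 67 bp.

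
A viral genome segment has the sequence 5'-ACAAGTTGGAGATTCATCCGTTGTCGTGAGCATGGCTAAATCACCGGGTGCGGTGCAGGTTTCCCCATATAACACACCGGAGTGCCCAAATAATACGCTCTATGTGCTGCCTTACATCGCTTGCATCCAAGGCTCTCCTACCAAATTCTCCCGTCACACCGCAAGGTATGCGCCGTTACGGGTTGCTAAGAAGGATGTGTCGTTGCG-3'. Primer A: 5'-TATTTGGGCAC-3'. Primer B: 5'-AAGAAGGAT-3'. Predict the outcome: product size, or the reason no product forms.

No product — the primers' 3' ends point away from each other.

Primer A (TATTTGGGCAC) has reverse complement GTGCCCAAATA, which matches the top strand at positions 82–92; primer A anneals to the top strand there with its 3' end pointing upstream toward position 82.
Primer B (AAGAAGGAT) matches the top strand directly at positions 188–196; it anneals to the bottom strand with its 3' end pointing downstream toward position 196.
The 3' ends diverge (primer A extends toward position 1, primer B toward position 207), so the primers never converge on a shared product.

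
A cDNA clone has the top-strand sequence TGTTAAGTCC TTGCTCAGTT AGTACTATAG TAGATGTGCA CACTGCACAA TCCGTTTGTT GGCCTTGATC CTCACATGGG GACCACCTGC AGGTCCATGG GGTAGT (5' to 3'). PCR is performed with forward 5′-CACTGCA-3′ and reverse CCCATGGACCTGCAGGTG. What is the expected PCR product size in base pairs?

Forward primer CACTGCA is found on the top strand at positions 41–47.
Taking the reverse complement of CCCATGGACCTGCAGGTG gives CACCTGCAGGTCCATGGG, found at positions 84–101 on the template; the primer anneals here to the top strand with its 3' end pointing upstream.
Amplicon spans positions 41–101: 61 bp.

61 bp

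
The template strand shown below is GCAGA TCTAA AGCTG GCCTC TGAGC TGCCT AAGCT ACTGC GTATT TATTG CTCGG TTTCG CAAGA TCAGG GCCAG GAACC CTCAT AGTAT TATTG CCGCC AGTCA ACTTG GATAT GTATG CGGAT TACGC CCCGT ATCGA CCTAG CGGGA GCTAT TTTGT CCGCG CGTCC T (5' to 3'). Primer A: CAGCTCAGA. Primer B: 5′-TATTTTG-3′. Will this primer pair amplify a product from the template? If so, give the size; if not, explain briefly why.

Primer A (CAGCTCAGA) has reverse complement TCTGAGCTG, which matches the top strand at positions 19–27; primer A anneals to the top strand there with its 3' end pointing upstream toward position 19.
Primer B (TATTTTG) matches the top strand directly at positions 153–159; it anneals to the bottom strand with its 3' end pointing downstream toward position 159.
The 3' ends diverge (primer A extends toward position 1, primer B toward position 171), so the primers never converge on a shared product.

No product — the primers' 3' ends point away from each other.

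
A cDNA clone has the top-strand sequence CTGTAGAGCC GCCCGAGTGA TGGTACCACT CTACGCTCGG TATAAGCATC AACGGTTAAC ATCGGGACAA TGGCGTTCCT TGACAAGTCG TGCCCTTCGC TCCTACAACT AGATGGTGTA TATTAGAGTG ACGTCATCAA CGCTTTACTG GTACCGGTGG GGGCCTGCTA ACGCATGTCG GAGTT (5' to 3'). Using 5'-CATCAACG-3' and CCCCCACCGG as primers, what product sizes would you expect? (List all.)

117 bp, 29 bp

The forward primer CATCAACG matches the top strand at positions 47–54, 135–142.
The reverse primer's reverse complement is CCGGTGGGGG, matching at positions 154–163.
Each forward site pairs with the reverse site to give a product ending at position 163: sizes 117, 29 bp.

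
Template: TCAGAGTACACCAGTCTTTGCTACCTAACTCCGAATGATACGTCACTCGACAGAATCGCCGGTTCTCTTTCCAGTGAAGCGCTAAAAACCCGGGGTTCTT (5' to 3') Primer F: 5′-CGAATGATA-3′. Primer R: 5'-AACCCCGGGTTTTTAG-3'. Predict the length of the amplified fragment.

66 bp

Scanning the template, CGAATGATA occurs at positions 32–40; this primer anneals to the bottom strand there with its 3' end pointing downstream.
Reverse complement of the reverse primer: CTAAAAACCCGGGGTT. This occurs on the top strand at positions 82–97.
Amplicon spans positions 32–97: 66 bp.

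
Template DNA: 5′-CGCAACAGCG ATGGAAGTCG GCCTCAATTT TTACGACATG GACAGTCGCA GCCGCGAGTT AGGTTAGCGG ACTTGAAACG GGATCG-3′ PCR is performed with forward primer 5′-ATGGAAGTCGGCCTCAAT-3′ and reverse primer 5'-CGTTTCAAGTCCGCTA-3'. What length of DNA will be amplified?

Forward primer ATGGAAGTCGGCCTCAAT is found on the top strand at positions 11–28.
The reverse primer's reverse complement is TAGCGGACTTGAAACG, which matches the template at positions 65–80.
The product runs from position 11 to position 80, so its length is 80 − 11 + 1 = 70 bp.

70 bp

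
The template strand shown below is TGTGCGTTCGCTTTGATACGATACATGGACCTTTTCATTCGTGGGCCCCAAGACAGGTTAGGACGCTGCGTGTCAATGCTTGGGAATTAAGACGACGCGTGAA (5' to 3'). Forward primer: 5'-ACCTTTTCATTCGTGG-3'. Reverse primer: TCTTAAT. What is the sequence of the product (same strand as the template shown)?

The forward primer matches the template at positions 29–44.
Taking the reverse complement of TCTTAAT gives ATTAAGA, found at positions 86–92 on the template; the primer anneals here to the top strand with its 3' end pointing upstream.
The product is the template from position 29 through 92 (64 bp).

5'-ACCTTTTCATTCGTGGGCCCCAAGACAGGTTAGGACGCTGCGTGTCAATGCTTGGGAATTAAGA-3'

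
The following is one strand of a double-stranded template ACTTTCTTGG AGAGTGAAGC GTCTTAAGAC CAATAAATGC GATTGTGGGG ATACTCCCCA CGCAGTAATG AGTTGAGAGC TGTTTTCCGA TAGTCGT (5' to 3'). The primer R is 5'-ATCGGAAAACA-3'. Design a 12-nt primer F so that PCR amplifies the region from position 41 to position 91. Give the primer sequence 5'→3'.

5'-GATTGTGGGGAT-3'

The reverse primer's reverse complement TGTTTTCCGAT matches the template at positions 81–91; the product starts at position 41.
The forward primer is identical to the top strand over positions 41–52: GATTGTGGGGAT.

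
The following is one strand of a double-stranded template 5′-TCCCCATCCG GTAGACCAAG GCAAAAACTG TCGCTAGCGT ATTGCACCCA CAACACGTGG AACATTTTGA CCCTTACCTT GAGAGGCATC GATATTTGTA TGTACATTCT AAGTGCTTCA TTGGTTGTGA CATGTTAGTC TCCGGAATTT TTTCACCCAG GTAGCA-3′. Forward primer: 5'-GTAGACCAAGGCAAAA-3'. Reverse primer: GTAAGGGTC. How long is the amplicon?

67 bp

Scanning the template, GTAGACCAAGGCAAAA occurs at positions 11–26; this primer anneals to the bottom strand there with its 3' end pointing downstream.
Taking the reverse complement of GTAAGGGTC gives GACCCTTAC, found at positions 69–77 on the template; the primer anneals here to the top strand with its 3' end pointing upstream.
Product length = (reverse-primer end) − (forward-primer start) + 1 = 77 − 11 + 1 = 67 bp.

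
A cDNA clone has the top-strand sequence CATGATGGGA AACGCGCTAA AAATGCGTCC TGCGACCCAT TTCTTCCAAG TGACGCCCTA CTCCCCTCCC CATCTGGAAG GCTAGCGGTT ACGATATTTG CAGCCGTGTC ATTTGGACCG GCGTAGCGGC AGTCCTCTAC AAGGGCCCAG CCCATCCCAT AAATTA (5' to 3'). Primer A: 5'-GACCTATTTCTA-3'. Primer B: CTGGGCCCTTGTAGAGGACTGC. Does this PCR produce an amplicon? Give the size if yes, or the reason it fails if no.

No product — primer A has no binding site in the template.

Primer A (GACCTATTTCTA) does not match the top strand, and its reverse complement TAGAAATAGGTC does not match either.
With no annealing site for primer A, no amplification occurs.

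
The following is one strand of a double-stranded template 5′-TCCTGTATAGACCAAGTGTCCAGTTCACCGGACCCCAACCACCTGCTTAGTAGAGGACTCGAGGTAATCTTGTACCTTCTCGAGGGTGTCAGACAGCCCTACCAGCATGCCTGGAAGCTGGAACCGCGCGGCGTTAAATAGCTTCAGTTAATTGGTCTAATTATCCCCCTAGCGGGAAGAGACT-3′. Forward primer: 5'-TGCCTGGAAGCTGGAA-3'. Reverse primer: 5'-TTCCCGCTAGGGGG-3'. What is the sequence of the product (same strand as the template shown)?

The forward primer matches the template at positions 108–123.
Taking the reverse complement of TTCCCGCTAGGGGG gives CCCCCTAGCGGGAA, found at positions 165–178 on the template; the primer anneals here to the top strand with its 3' end pointing upstream.
The product is the template from position 108 through 178 (71 bp).

5'-TGCCTGGAAGCTGGAACCGCGCGGCGTTAAATAGCTTCAGTTAATTGGTCTAATTATCCCCCTAGCGGGAA-3'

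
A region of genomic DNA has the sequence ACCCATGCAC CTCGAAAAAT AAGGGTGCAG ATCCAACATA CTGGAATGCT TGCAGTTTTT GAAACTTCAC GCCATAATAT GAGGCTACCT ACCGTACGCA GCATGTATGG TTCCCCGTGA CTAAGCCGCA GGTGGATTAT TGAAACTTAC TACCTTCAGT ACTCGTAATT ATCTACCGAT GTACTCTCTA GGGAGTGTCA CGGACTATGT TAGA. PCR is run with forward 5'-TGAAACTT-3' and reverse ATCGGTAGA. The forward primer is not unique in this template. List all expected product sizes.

121 bp, 40 bp

The forward primer TGAAACTT matches the top strand at positions 60–67, 141–148.
The reverse primer's reverse complement is TCTACCGAT, matching at positions 172–180.
Each forward site pairs with the reverse site to give a product ending at position 180: sizes 121, 40 bp.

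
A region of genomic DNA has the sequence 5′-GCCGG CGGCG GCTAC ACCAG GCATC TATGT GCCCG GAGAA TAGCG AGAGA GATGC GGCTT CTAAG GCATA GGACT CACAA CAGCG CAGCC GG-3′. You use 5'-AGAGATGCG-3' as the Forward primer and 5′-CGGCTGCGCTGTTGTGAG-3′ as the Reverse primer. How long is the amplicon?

Forward primer AGAGATGCG is found on the top strand at positions 48–56.
Taking the reverse complement of CGGCTGCGCTGTTGTGAG gives CTCACAACAGCGCAGCCG, found at positions 74–91 on the template; the primer anneals here to the top strand with its 3' end pointing upstream.
Product length = (reverse-primer end) − (forward-primer start) + 1 = 91 − 48 + 1 = 44 bp.

44 bp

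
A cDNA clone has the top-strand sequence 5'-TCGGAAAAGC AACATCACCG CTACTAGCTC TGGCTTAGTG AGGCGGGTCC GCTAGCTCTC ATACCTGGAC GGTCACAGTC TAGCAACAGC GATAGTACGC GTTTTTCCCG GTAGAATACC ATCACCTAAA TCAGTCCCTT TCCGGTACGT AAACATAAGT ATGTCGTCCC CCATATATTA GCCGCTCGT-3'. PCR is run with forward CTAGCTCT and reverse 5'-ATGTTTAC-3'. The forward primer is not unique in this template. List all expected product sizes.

The forward primer CTAGCTCT matches the top strand at positions 24–31, 52–59.
The reverse primer's reverse complement is GTAAACAT, matching at positions 149–156.
Each forward site pairs with the reverse site to give a product ending at position 156: sizes 133, 105 bp.

133 bp, 105 bp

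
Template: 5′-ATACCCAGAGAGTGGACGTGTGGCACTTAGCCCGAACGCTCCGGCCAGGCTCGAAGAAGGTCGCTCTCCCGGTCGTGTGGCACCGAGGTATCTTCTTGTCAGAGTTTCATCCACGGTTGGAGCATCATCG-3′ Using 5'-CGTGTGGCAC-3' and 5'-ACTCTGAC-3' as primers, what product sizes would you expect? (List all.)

89 bp, 32 bp

The forward primer CGTGTGGCAC matches the top strand at positions 17–26, 74–83.
The reverse primer's reverse complement is GTCAGAGT, matching at positions 98–105.
Each forward site pairs with the reverse site to give a product ending at position 105: sizes 89, 32 bp.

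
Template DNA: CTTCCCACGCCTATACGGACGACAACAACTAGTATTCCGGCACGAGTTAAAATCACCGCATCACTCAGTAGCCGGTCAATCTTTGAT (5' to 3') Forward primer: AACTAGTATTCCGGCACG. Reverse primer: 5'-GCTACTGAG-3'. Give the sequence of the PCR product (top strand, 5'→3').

Scanning the template, AACTAGTATTCCGGCACG occurs at positions 27–44; this primer anneals to the bottom strand there with its 3' end pointing downstream.
Taking the reverse complement of GCTACTGAG gives CTCAGTAGC, found at positions 64–72 on the template; the primer anneals here to the top strand with its 3' end pointing upstream.
The product is the template from position 27 through 72 (46 bp).

5'-AACTAGTATTCCGGCACGAGTTAAAATCACCGCATCACTCAGTAGC-3'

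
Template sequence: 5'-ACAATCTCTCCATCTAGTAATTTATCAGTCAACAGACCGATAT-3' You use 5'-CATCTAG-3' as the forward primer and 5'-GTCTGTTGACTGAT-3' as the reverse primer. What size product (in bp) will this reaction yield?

Forward primer CATCTAG is found on the top strand at positions 11–17.
Taking the reverse complement of GTCTGTTGACTGAT gives ATCAGTCAACAGAC, found at positions 24–37 on the template; the primer anneals here to the top strand with its 3' end pointing upstream.
Product length = (reverse-primer end) − (forward-primer start) + 1 = 37 − 11 + 1 = 27 bp.

27 bp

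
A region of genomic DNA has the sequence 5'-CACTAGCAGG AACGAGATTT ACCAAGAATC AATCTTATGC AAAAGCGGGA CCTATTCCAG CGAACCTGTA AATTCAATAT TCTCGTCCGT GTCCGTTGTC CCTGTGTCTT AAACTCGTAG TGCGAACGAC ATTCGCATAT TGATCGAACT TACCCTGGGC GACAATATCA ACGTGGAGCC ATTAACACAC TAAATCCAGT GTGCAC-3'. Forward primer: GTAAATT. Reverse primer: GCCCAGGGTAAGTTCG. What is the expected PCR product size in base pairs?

Forward primer GTAAATT is found on the top strand at positions 68–74.
Reverse complement of the reverse primer: CGAACTTACCCTGGGC. This occurs on the top strand at positions 145–160.
Product length = (reverse-primer end) − (forward-primer start) + 1 = 160 − 68 + 1 = 93 bp.

93 bp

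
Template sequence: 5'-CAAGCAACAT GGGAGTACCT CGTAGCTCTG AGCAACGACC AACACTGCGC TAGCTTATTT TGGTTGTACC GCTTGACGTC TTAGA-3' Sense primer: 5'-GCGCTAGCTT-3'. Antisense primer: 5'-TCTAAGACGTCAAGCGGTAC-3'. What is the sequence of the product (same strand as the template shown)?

5'-GCGCTAGCTTATTTTGGTTGTACCGCTTGACGTCTTAGA-3'

Forward primer GCGCTAGCTT is found on the top strand at positions 47–56.
Reverse complement of the reverse primer: GTACCGCTTGACGTCTTAGA. This occurs on the top strand at positions 66–85.
The product is the template from position 47 through 85 (39 bp).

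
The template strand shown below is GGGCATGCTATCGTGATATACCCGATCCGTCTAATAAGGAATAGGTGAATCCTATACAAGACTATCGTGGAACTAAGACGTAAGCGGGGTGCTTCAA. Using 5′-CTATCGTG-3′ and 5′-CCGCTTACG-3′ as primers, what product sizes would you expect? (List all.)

The forward primer CTATCGTG matches the top strand at positions 8–15, 62–69.
The reverse primer's reverse complement is CGTAAGCGG, matching at positions 79–87.
Each forward site pairs with the reverse site to give a product ending at position 87: sizes 80, 26 bp.

80 bp, 26 bp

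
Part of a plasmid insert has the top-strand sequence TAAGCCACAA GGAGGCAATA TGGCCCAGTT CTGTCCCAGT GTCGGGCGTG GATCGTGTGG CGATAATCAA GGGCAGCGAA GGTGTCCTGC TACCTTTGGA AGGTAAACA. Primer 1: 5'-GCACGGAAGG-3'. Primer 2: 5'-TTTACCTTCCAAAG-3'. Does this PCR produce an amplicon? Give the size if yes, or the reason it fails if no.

No product — primer 1 has no binding site in the template.

Primer 1 (GCACGGAAGG) does not match the top strand, and its reverse complement CCTTCCGTGC does not match either.
With no annealing site for primer 1, no amplification occurs.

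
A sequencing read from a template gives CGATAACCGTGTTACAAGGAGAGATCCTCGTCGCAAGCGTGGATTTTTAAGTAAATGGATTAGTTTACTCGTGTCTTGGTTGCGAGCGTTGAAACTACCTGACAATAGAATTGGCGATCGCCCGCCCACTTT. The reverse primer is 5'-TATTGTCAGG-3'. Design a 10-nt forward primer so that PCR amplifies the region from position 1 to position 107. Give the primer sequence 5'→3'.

The reverse primer's reverse complement CCTGACAATA matches the template at positions 98–107; the product starts at position 1.
The forward primer is identical to the top strand over positions 1–10: CGATAACCGT.

5'-CGATAACCGT-3'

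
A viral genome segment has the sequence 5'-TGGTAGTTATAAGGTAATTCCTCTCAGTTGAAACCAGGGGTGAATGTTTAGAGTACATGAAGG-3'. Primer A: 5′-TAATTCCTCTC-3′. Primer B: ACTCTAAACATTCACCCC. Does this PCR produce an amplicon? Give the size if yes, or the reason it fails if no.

Primer A (TAATTCCTCTC) matches the top strand at positions 15–25; it acts as a forward primer.
Primer B's reverse complement is GGGGTGAATGTTTAGAGT, matching the top strand at positions 37–54; it acts as a reverse primer.
The 3' ends face each other across positions 15–54, giving a 40 bp product.

Yes — a 40 bp product.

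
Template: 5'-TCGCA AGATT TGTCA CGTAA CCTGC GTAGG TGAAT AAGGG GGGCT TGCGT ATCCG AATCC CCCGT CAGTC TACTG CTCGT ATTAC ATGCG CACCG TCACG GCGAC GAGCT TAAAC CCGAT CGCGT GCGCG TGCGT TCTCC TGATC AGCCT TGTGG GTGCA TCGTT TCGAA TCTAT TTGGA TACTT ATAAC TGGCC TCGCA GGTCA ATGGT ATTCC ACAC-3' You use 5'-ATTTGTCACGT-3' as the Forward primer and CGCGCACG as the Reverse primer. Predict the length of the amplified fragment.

123 bp

Scanning the template, ATTTGTCACGT occurs at positions 8–18; this primer anneals to the bottom strand there with its 3' end pointing downstream.
The reverse primer's reverse complement is CGTGCGCG, which matches the template at positions 123–130.
The product runs from position 8 to position 130, so its length is 130 − 8 + 1 = 123 bp.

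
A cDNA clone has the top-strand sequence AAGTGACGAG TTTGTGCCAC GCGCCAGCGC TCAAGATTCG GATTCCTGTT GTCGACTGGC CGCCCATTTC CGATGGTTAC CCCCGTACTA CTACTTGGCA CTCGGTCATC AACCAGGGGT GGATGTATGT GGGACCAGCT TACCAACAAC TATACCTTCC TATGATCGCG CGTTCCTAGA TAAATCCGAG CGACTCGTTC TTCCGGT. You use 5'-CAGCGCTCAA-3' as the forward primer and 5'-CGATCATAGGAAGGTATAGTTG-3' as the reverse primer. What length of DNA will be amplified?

144 bp

Forward primer CAGCGCTCAA is found on the top strand at positions 25–34.
The reverse primer's reverse complement is CAACTATACCTTCCTATGATCG, which matches the template at positions 147–168.
Product length = (reverse-primer end) − (forward-primer start) + 1 = 168 − 25 + 1 = 144 bp.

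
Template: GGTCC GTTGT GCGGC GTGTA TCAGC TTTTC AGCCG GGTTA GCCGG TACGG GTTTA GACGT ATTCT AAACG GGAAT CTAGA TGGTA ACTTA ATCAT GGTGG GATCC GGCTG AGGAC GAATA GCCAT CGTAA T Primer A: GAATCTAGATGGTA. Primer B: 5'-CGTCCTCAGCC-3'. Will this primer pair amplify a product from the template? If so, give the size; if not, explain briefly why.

Primer A (GAATCTAGATGGTA) matches the top strand at positions 72–85; it acts as a forward primer.
Primer B's reverse complement is GGCTGAGGACG, matching the top strand at positions 106–116; it acts as a reverse primer.
The 3' ends face each other across positions 72–116, giving a 45 bp product.

Yes — a 45 bp product.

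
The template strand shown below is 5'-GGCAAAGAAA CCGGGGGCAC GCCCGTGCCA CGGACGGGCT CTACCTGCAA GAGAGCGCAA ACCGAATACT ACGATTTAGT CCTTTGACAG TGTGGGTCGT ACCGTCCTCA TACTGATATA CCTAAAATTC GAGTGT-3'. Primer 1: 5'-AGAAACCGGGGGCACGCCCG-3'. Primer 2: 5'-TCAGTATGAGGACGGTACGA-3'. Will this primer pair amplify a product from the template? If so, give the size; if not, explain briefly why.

Primer 1 (AGAAACCGGGGGCACGCCCG) matches the top strand at positions 6–25; it acts as a forward primer.
Primer 2's reverse complement is TCGTACCGTCCTCATACTGA, matching the top strand at positions 97–116; it acts as a reverse primer.
The 3' ends face each other across positions 6–116, giving a 111 bp product.

Yes — a 111 bp product.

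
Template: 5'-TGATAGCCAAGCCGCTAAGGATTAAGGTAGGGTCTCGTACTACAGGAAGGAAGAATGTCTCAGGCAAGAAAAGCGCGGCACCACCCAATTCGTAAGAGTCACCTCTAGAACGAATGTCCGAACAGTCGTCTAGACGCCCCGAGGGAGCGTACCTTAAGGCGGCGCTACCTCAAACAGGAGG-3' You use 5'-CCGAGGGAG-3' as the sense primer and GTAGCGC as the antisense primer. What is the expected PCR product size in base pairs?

30 bp

The forward primer matches the template at positions 139–147.
Taking the reverse complement of GTAGCGC gives GCGCTAC, found at positions 162–168 on the template; the primer anneals here to the top strand with its 3' end pointing upstream.
Product length = (reverse-primer end) − (forward-primer start) + 1 = 168 − 139 + 1 = 30 bp.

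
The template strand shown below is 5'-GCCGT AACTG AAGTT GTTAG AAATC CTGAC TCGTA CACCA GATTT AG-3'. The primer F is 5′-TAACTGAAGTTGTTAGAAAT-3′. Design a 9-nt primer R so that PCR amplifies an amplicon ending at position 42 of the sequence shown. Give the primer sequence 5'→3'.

The forward primer binds at positions 5–24; the product's 3' end on the top strand is position 42.
The reverse primer anneals to the top strand over positions 34–42, i.e. to TACACCAGA.
Its sequence written 5'→3' is the reverse complement: TCTGGTGTA.

5'-TCTGGTGTA-3'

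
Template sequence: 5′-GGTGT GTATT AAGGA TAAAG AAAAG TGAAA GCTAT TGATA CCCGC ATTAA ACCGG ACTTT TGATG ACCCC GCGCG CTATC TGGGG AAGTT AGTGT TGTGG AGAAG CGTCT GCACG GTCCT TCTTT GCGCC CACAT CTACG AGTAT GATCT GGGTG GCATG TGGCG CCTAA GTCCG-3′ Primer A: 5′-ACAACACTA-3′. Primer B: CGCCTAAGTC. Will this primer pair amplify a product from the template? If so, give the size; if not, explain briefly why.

No product — the primers' 3' ends point away from each other.

Primer A (ACAACACTA) has reverse complement TAGTGTTGT, which matches the top strand at positions 90–98; primer A anneals to the top strand there with its 3' end pointing upstream toward position 90.
Primer B (CGCCTAAGTC) matches the top strand directly at positions 164–173; it anneals to the bottom strand with its 3' end pointing downstream toward position 173.
The 3' ends diverge (primer A extends toward position 1, primer B toward position 175), so the primers never converge on a shared product.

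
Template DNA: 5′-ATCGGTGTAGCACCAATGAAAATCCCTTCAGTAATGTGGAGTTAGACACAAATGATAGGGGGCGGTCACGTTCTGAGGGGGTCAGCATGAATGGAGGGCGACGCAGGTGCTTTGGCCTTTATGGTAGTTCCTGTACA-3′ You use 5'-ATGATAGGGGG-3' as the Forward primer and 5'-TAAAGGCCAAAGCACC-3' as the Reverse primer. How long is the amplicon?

Forward primer ATGATAGGGGG is found on the top strand at positions 52–62.
Taking the reverse complement of TAAAGGCCAAAGCACC gives GGTGCTTTGGCCTTTA, found at positions 106–121 on the template; the primer anneals here to the top strand with its 3' end pointing upstream.
Amplicon spans positions 52–121: 70 bp.

70 bp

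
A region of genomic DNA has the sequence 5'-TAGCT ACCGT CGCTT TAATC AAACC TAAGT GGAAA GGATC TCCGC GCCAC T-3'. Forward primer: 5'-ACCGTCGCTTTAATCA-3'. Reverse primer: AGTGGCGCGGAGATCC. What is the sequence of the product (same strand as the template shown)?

5'-ACCGTCGCTTTAATCAAACCTAAGTGGAAAGGATCTCCGCGCCACT-3'

The forward primer matches the template at positions 6–21.
Taking the reverse complement of AGTGGCGCGGAGATCC gives GGATCTCCGCGCCACT, found at positions 36–51 on the template; the primer anneals here to the top strand with its 3' end pointing upstream.
The product is the template from position 6 through 51 (46 bp).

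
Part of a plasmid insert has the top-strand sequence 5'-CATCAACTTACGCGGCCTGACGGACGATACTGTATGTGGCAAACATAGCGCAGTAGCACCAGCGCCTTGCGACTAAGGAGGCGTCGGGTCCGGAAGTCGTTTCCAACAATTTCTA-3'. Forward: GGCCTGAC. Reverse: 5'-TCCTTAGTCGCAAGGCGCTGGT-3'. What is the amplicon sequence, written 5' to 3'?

Scanning the template, GGCCTGAC occurs at positions 14–21; this primer anneals to the bottom strand there with its 3' end pointing downstream.
Reverse complement of the reverse primer: ACCAGCGCCTTGCGACTAAGGA. This occurs on the top strand at positions 58–79.
The product is the template from position 14 through 79 (66 bp).

5'-GGCCTGACGGACGATACTGTATGTGGCAAACATAGCGCAGTAGCACCAGCGCCTTGCGACTAAGGA-3'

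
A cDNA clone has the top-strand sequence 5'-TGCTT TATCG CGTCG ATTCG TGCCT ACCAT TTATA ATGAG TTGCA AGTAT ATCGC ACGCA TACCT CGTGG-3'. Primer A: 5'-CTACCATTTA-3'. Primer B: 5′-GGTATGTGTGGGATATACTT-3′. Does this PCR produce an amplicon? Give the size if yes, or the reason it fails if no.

No product — primer B has no binding site in the template.

Primer B (GGTATGTGTGGGATATACTT) does not match the top strand, and its reverse complement AAGTATATCCCACACATACC does not match either.
With no annealing site for primer B, no amplification occurs.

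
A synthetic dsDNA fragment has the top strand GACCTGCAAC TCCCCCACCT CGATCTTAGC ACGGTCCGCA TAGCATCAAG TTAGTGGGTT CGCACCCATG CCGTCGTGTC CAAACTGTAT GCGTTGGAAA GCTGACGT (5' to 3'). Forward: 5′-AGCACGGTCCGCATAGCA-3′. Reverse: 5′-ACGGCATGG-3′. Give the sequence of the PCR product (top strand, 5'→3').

5'-AGCACGGTCCGCATAGCATCAAGTTAGTGGGTTCGCACCCATGCCGT-3'

Forward primer AGCACGGTCCGCATAGCA is found on the top strand at positions 28–45.
The reverse primer's reverse complement is CCATGCCGT, which matches the template at positions 66–74.
The product is the template from position 28 through 74 (47 bp).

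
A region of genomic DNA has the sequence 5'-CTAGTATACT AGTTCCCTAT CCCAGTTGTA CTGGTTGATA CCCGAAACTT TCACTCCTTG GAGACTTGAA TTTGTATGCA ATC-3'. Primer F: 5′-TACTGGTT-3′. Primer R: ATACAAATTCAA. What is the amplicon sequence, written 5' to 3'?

Forward primer TACTGGTT is found on the top strand at positions 29–36.
Reverse complement of the reverse primer: TTGAATTTGTAT. This occurs on the top strand at positions 66–77.
The product is the template from position 29 through 77 (49 bp).

5'-TACTGGTTGATACCCGAAACTTTCACTCCTTGGAGACTTGAATTTGTAT-3'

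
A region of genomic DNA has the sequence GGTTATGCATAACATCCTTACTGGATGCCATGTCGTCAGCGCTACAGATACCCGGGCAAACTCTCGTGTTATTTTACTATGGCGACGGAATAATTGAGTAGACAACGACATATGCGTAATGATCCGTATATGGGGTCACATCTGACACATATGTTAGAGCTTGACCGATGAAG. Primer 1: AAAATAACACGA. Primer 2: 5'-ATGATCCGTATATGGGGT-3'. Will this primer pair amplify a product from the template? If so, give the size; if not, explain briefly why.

Primer 1 (AAAATAACACGA) has reverse complement TCGTGTTATTTT, which matches the top strand at positions 64–75; primer 1 anneals to the top strand there with its 3' end pointing upstream toward position 64.
Primer 2 (ATGATCCGTATATGGGGT) matches the top strand directly at positions 119–136; it anneals to the bottom strand with its 3' end pointing downstream toward position 136.
The 3' ends diverge (primer 1 extends toward position 1, primer 2 toward position 173), so the primers never converge on a shared product.

No product — the primers' 3' ends point away from each other.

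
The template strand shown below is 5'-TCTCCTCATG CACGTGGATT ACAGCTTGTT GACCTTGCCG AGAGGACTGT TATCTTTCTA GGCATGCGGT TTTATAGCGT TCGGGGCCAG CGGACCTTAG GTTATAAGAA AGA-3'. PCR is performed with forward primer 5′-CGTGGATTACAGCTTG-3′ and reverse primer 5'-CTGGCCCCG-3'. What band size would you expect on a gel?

78 bp

Forward primer CGTGGATTACAGCTTG is found on the top strand at positions 13–28.
Taking the reverse complement of CTGGCCCCG gives CGGGGCCAG, found at positions 82–90 on the template; the primer anneals here to the top strand with its 3' end pointing upstream.
Amplicon spans positions 13–90: 78 bp.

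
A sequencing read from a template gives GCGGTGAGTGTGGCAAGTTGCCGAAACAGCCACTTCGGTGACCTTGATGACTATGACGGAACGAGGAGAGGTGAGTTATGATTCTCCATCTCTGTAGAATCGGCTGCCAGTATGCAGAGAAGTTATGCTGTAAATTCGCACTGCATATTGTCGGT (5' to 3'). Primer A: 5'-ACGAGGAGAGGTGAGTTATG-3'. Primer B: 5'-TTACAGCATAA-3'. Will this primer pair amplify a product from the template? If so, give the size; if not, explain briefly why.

Primer A (ACGAGGAGAGGTGAGTTATG) matches the top strand at positions 61–80; it acts as a forward primer.
Primer B's reverse complement is TTATGCTGTAA, matching the top strand at positions 123–133; it acts as a reverse primer.
The 3' ends face each other across positions 61–133, giving a 73 bp product.

Yes — a 73 bp product.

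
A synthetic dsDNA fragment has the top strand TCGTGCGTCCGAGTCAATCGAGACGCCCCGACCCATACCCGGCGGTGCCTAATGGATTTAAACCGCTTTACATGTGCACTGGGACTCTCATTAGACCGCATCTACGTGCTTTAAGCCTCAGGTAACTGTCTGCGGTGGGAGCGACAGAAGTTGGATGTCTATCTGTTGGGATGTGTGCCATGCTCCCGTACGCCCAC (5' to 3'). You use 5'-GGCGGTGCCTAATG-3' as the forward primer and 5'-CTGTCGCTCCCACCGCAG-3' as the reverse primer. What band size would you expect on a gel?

Scanning the template, GGCGGTGCCTAATG occurs at positions 41–54; this primer anneals to the bottom strand there with its 3' end pointing downstream.
Reverse complement of the reverse primer: CTGCGGTGGGAGCGACAG. This occurs on the top strand at positions 130–147.
Product length = (reverse-primer end) − (forward-primer start) + 1 = 147 − 41 + 1 = 107 bp.

107 bp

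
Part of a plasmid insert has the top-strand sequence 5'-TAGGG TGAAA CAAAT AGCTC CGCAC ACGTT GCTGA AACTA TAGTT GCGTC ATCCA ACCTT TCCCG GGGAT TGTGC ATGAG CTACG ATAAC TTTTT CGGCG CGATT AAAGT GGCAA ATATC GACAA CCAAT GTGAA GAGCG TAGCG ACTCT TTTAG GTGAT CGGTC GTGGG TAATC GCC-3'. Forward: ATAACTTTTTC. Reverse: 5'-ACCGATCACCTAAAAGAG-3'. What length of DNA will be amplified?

Scanning the template, ATAACTTTTTC occurs at positions 86–96; this primer anneals to the bottom strand there with its 3' end pointing downstream.
Reverse complement of the reverse primer: CTCTTTTAGGTGATCGGT. This occurs on the top strand at positions 147–164.
Product length = (reverse-primer end) − (forward-primer start) + 1 = 164 − 86 + 1 = 79 bp.

79 bp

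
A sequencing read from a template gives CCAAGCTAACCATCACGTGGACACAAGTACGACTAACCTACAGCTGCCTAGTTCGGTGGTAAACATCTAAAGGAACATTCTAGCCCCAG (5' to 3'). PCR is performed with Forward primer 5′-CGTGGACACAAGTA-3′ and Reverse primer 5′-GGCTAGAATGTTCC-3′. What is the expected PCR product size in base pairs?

70 bp

The forward primer matches the template at positions 16–29.
Taking the reverse complement of GGCTAGAATGTTCC gives GGAACATTCTAGCC, found at positions 72–85 on the template; the primer anneals here to the top strand with its 3' end pointing upstream.
The product runs from position 16 to position 85, so its length is 85 − 16 + 1 = 70 bp.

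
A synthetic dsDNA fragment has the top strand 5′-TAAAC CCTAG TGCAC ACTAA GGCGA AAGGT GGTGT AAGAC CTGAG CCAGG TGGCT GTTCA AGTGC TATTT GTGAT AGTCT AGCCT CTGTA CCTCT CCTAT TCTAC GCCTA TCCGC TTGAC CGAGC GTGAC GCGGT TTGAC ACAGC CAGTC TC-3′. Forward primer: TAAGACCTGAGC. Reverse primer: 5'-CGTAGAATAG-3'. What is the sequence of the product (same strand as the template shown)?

The forward primer matches the template at positions 35–46.
Reverse complement of the reverse primer: CTATTCTACG. This occurs on the top strand at positions 97–106.
The product is the template from position 35 through 106 (72 bp).

5'-TAAGACCTGAGCCAGGTGGCTGTTCAAGTGCTATTTGTGATAGTCTAGCCTCTGTACCTCTCCTATTCTACG-3'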